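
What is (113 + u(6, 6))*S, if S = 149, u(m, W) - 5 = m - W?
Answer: 17582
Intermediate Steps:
u(m, W) = 5 + m - W (u(m, W) = 5 + (m - W) = 5 + m - W)
(113 + u(6, 6))*S = (113 + (5 + 6 - 1*6))*149 = (113 + (5 + 6 - 6))*149 = (113 + 5)*149 = 118*149 = 17582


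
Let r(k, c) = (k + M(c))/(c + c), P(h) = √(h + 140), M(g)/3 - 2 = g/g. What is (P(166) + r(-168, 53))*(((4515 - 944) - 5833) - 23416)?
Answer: 38517 - 77034*√34 ≈ -4.1066e+5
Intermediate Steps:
M(g) = 9 (M(g) = 6 + 3*(g/g) = 6 + 3*1 = 6 + 3 = 9)
P(h) = √(140 + h)
r(k, c) = (9 + k)/(2*c) (r(k, c) = (k + 9)/(c + c) = (9 + k)/((2*c)) = (9 + k)*(1/(2*c)) = (9 + k)/(2*c))
(P(166) + r(-168, 53))*(((4515 - 944) - 5833) - 23416) = (√(140 + 166) + (½)*(9 - 168)/53)*(((4515 - 944) - 5833) - 23416) = (√306 + (½)*(1/53)*(-159))*((3571 - 5833) - 23416) = (3*√34 - 3/2)*(-2262 - 23416) = (-3/2 + 3*√34)*(-25678) = 38517 - 77034*√34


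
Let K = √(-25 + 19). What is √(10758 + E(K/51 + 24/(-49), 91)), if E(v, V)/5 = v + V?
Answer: √(1428773517 + 12495*I*√6)/357 ≈ 105.88 + 0.001134*I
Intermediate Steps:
K = I*√6 (K = √(-6) = I*√6 ≈ 2.4495*I)
E(v, V) = 5*V + 5*v (E(v, V) = 5*(v + V) = 5*(V + v) = 5*V + 5*v)
√(10758 + E(K/51 + 24/(-49), 91)) = √(10758 + (5*91 + 5*((I*√6)/51 + 24/(-49)))) = √(10758 + (455 + 5*((I*√6)*(1/51) + 24*(-1/49)))) = √(10758 + (455 + 5*(I*√6/51 - 24/49))) = √(10758 + (455 + 5*(-24/49 + I*√6/51))) = √(10758 + (455 + (-120/49 + 5*I*√6/51))) = √(10758 + (22175/49 + 5*I*√6/51)) = √(549317/49 + 5*I*√6/51)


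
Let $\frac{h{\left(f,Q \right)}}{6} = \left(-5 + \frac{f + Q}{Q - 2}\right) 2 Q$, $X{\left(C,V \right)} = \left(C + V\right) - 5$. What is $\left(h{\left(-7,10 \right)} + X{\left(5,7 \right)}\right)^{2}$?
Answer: $300304$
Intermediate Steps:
$X{\left(C,V \right)} = -5 + C + V$
$h{\left(f,Q \right)} = 12 Q \left(-5 + \frac{Q + f}{-2 + Q}\right)$ ($h{\left(f,Q \right)} = 6 \left(-5 + \frac{f + Q}{Q - 2}\right) 2 Q = 6 \left(-5 + \frac{Q + f}{-2 + Q}\right) 2 Q = 6 \cdot 2 Q \left(-5 + \frac{Q + f}{-2 + Q}\right) = 12 Q \left(-5 + \frac{Q + f}{-2 + Q}\right)$)
$\left(h{\left(-7,10 \right)} + X{\left(5,7 \right)}\right)^{2} = \left(12 \cdot 10 \frac{1}{-2 + 10} \left(10 - 7 - 40\right) + \left(-5 + 5 + 7\right)\right)^{2} = \left(12 \cdot 10 \cdot \frac{1}{8} \left(10 - 7 - 40\right) + 7\right)^{2} = \left(12 \cdot 10 \cdot \frac{1}{8} \left(-37\right) + 7\right)^{2} = \left(-555 + 7\right)^{2} = \left(-548\right)^{2} = 300304$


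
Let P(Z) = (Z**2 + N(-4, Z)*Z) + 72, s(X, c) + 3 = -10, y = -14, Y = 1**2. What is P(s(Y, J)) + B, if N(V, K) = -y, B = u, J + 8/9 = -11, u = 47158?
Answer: 47217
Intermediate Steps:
Y = 1
J = -107/9 (J = -8/9 - 11 = -107/9 ≈ -11.889)
s(X, c) = -13 (s(X, c) = -3 - 10 = -13)
B = 47158
N(V, K) = 14 (N(V, K) = -1*(-14) = 14)
P(Z) = 72 + Z**2 + 14*Z (P(Z) = (Z**2 + 14*Z) + 72 = 72 + Z**2 + 14*Z)
P(s(Y, J)) + B = (72 + (-13)**2 + 14*(-13)) + 47158 = (72 + 169 - 182) + 47158 = 59 + 47158 = 47217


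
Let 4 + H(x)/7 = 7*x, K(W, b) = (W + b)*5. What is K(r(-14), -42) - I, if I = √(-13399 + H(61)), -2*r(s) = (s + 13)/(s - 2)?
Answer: -6725/32 - I*√10438 ≈ -210.16 - 102.17*I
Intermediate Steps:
r(s) = -(13 + s)/(2*(-2 + s)) (r(s) = -(s + 13)/(2*(s - 2)) = -(13 + s)/(2*(-2 + s)))
K(W, b) = 5*W + 5*b
H(x) = -28 + 49*x (H(x) = -28 + 7*(7*x) = -28 + 49*x)
I = I*√10438 (I = √(-13399 + (-28 + 49*61)) = √(-13399 + (-28 + 2989)) = √(-13399 + 2961) = √(-10438) = I*√10438 ≈ 102.17*I)
K(r(-14), -42) - I = (5*((-13 - 1*(-14))/(2*(-2 - 14))) + 5*(-42)) - I*√10438 = (5*((½)*(-13 + 14)/(-16)) - 210) - I*√10438 = (5*((½)*(-1/16)*1) - 210) - I*√10438 = (5*(-1/32) - 210) - I*√10438 = (-5/32 - 210) - I*√10438 = -6725/32 - I*√10438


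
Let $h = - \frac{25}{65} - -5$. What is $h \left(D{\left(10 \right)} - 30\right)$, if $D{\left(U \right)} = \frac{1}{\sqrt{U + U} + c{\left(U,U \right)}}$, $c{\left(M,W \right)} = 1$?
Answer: $- \frac{34260}{247} + \frac{120 \sqrt{5}}{247} \approx -137.62$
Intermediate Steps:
$D{\left(U \right)} = \frac{1}{1 + \sqrt{2} \sqrt{U}}$ ($D{\left(U \right)} = \frac{1}{\sqrt{U + U} + 1} = \frac{1}{\sqrt{2 U} + 1} = \frac{1}{\sqrt{2} \sqrt{U} + 1} = \frac{1}{1 + \sqrt{2} \sqrt{U}}$)
$h = \frac{60}{13}$ ($h = \left(-25\right) \frac{1}{65} + 5 = - \frac{5}{13} + 5 = \frac{60}{13} \approx 4.6154$)
$h \left(D{\left(10 \right)} - 30\right) = \frac{60 \left(\frac{1}{1 + \sqrt{2} \sqrt{10}} - 30\right)}{13} = \frac{60 \left(\frac{1}{1 + 2 \sqrt{5}} - 30\right)}{13} = \frac{60 \left(-30 + \frac{1}{1 + 2 \sqrt{5}}\right)}{13} = - \frac{1800}{13} + \frac{60}{13 \left(1 + 2 \sqrt{5}\right)}$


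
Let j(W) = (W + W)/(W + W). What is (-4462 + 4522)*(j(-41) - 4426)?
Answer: -265500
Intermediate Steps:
j(W) = 1 (j(W) = (2*W)/((2*W)) = (2*W)*(1/(2*W)) = 1)
(-4462 + 4522)*(j(-41) - 4426) = (-4462 + 4522)*(1 - 4426) = 60*(-4425) = -265500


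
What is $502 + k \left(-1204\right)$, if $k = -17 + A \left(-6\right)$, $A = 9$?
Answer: $85986$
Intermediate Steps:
$k = -71$ ($k = -17 + 9 \left(-6\right) = -17 - 54 = -71$)
$502 + k \left(-1204\right) = 502 - -85484 = 502 + 85484 = 85986$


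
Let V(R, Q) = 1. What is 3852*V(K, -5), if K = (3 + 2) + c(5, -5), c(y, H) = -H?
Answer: 3852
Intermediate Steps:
K = 10 (K = (3 + 2) - 1*(-5) = 5 + 5 = 10)
3852*V(K, -5) = 3852*1 = 3852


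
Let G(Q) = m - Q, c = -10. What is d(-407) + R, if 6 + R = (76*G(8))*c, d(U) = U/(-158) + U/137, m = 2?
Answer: 98567337/21646 ≈ 4553.6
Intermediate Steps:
G(Q) = 2 - Q
d(U) = 21*U/21646 (d(U) = U*(-1/158) + U*(1/137) = -U/158 + U/137 = 21*U/21646)
R = 4554 (R = -6 + (76*(2 - 1*8))*(-10) = -6 + (76*(2 - 8))*(-10) = -6 + (76*(-6))*(-10) = -6 - 456*(-10) = -6 + 4560 = 4554)
d(-407) + R = (21/21646)*(-407) + 4554 = -8547/21646 + 4554 = 98567337/21646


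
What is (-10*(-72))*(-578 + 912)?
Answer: 240480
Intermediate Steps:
(-10*(-72))*(-578 + 912) = 720*334 = 240480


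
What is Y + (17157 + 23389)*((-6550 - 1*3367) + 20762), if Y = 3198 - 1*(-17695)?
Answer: 439742263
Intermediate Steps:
Y = 20893 (Y = 3198 + 17695 = 20893)
Y + (17157 + 23389)*((-6550 - 1*3367) + 20762) = 20893 + (17157 + 23389)*((-6550 - 1*3367) + 20762) = 20893 + 40546*((-6550 - 3367) + 20762) = 20893 + 40546*(-9917 + 20762) = 20893 + 40546*10845 = 20893 + 439721370 = 439742263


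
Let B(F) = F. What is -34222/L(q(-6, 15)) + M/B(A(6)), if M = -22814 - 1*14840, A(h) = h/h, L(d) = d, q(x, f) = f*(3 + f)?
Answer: -5100401/135 ≈ -37781.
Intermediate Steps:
A(h) = 1
M = -37654 (M = -22814 - 14840 = -37654)
-34222/L(q(-6, 15)) + M/B(A(6)) = -34222*1/(15*(3 + 15)) - 37654/1 = -34222/(15*18) - 37654*1 = -34222/270 - 37654 = -34222*1/270 - 37654 = -17111/135 - 37654 = -5100401/135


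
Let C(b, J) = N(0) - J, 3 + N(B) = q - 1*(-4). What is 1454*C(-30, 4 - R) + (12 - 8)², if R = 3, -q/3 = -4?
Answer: 17464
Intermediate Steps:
q = 12 (q = -3*(-4) = 12)
N(B) = 13 (N(B) = -3 + (12 - 1*(-4)) = -3 + (12 + 4) = -3 + 16 = 13)
C(b, J) = 13 - J
1454*C(-30, 4 - R) + (12 - 8)² = 1454*(13 - (4 - 1*3)) + (12 - 8)² = 1454*(13 - (4 - 3)) + 4² = 1454*(13 - 1*1) + 16 = 1454*(13 - 1) + 16 = 1454*12 + 16 = 17448 + 16 = 17464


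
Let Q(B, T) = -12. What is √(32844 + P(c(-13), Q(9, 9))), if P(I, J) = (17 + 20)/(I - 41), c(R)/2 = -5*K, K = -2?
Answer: √14483427/21 ≈ 181.22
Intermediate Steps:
c(R) = 20 (c(R) = 2*(-5*(-2)) = 2*10 = 20)
P(I, J) = 37/(-41 + I)
√(32844 + P(c(-13), Q(9, 9))) = √(32844 + 37/(-41 + 20)) = √(32844 + 37/(-21)) = √(32844 + 37*(-1/21)) = √(32844 - 37/21) = √(689687/21) = √14483427/21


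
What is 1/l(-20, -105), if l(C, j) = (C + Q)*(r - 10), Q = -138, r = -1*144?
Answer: 1/24332 ≈ 4.1098e-5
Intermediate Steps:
r = -144
l(C, j) = 21252 - 154*C (l(C, j) = (C - 138)*(-144 - 10) = (-138 + C)*(-154) = 21252 - 154*C)
1/l(-20, -105) = 1/(21252 - 154*(-20)) = 1/(21252 + 3080) = 1/24332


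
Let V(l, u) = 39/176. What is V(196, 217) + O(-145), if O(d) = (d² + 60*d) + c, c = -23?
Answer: 2165191/176 ≈ 12302.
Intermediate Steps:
V(l, u) = 39/176 (V(l, u) = 39*(1/176) = 39/176)
O(d) = -23 + d² + 60*d (O(d) = (d² + 60*d) - 23 = -23 + d² + 60*d)
V(196, 217) + O(-145) = 39/176 + (-23 + (-145)² + 60*(-145)) = 39/176 + (-23 + 21025 - 8700) = 39/176 + 12302 = 2165191/176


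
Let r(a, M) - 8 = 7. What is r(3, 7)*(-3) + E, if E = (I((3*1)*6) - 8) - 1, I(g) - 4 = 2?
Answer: -48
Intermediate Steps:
r(a, M) = 15 (r(a, M) = 8 + 7 = 15)
I(g) = 6 (I(g) = 4 + 2 = 6)
E = -3 (E = (6 - 8) - 1 = -2 - 1 = -3)
r(3, 7)*(-3) + E = 15*(-3) - 3 = -45 - 3 = -48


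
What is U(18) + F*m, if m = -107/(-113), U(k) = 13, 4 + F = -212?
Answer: -21643/113 ≈ -191.53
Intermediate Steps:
F = -216 (F = -4 - 212 = -216)
m = 107/113 (m = -107*(-1/113) = 107/113 ≈ 0.94690)
U(18) + F*m = 13 - 216*107/113 = 13 - 23112/113 = -21643/113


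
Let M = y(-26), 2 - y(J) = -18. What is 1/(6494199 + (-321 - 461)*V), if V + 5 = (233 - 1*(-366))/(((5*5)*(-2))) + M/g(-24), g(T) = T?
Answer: 75/488109677 ≈ 1.5365e-7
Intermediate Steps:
y(J) = 20 (y(J) = 2 - 1*(-18) = 2 + 18 = 20)
M = 20
V = -1336/75 (V = -5 + ((233 - 1*(-366))/(((5*5)*(-2))) + 20/(-24)) = -5 + ((233 + 366)/((25*(-2))) + 20*(-1/24)) = -5 + (599/(-50) - ⅚) = -5 + (599*(-1/50) - ⅚) = -5 + (-599/50 - ⅚) = -5 - 961/75 = -1336/75 ≈ -17.813)
1/(6494199 + (-321 - 461)*V) = 1/(6494199 + (-321 - 461)*(-1336/75)) = 1/(6494199 - 782*(-1336/75)) = 1/(6494199 + 1044752/75) = 1/(488109677/75) = 75/488109677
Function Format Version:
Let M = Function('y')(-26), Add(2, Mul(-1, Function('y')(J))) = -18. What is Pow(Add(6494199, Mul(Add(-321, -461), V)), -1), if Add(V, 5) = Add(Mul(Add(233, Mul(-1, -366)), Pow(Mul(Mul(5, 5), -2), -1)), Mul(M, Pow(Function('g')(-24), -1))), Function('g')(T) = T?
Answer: Rational(75, 488109677) ≈ 1.5365e-7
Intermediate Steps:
Function('y')(J) = 20 (Function('y')(J) = Add(2, Mul(-1, -18)) = Add(2, 18) = 20)
M = 20
V = Rational(-1336, 75) (V = Add(-5, Add(Mul(Add(233, Mul(-1, -366)), Pow(Mul(Mul(5, 5), -2), -1)), Mul(20, Pow(-24, -1)))) = Add(-5, Add(Mul(Add(233, 366), Pow(Mul(25, -2), -1)), Mul(20, Rational(-1, 24)))) = Add(-5, Add(Mul(599, Pow(-50, -1)), Rational(-5, 6))) = Add(-5, Add(Mul(599, Rational(-1, 50)), Rational(-5, 6))) = Add(-5, Add(Rational(-599, 50), Rational(-5, 6))) = Add(-5, Rational(-961, 75)) = Rational(-1336, 75) ≈ -17.813)
Pow(Add(6494199, Mul(Add(-321, -461), V)), -1) = Pow(Add(6494199, Mul(Add(-321, -461), Rational(-1336, 75))), -1) = Pow(Add(6494199, Mul(-782, Rational(-1336, 75))), -1) = Pow(Add(6494199, Rational(1044752, 75)), -1) = Pow(Rational(488109677, 75), -1) = Rational(75, 488109677)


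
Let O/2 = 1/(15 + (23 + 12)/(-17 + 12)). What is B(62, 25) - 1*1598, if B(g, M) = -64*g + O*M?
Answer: -22239/4 ≈ -5559.8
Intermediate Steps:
O = ¼ (O = 2/(15 + (23 + 12)/(-17 + 12)) = 2/(15 + 35/(-5)) = 2/(15 + 35*(-⅕)) = 2/(15 - 7) = 2/8 = 2*(⅛) = ¼ ≈ 0.25000)
B(g, M) = -64*g + M/4
B(62, 25) - 1*1598 = (-64*62 + (¼)*25) - 1*1598 = (-3968 + 25/4) - 1598 = -15847/4 - 1598 = -22239/4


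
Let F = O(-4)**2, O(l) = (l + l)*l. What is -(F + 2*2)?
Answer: -1028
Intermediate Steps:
O(l) = 2*l**2 (O(l) = (2*l)*l = 2*l**2)
F = 1024 (F = (2*(-4)**2)**2 = (2*16)**2 = 32**2 = 1024)
-(F + 2*2) = -(1024 + 2*2) = -(1024 + 4) = -1*1028 = -1028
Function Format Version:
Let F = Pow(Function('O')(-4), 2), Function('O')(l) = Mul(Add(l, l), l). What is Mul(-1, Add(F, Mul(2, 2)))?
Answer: -1028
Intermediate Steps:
Function('O')(l) = Mul(2, Pow(l, 2)) (Function('O')(l) = Mul(Mul(2, l), l) = Mul(2, Pow(l, 2)))
F = 1024 (F = Pow(Mul(2, Pow(-4, 2)), 2) = Pow(Mul(2, 16), 2) = Pow(32, 2) = 1024)
Mul(-1, Add(F, Mul(2, 2))) = Mul(-1, Add(1024, Mul(2, 2))) = Mul(-1, Add(1024, 4)) = Mul(-1, 1028) = -1028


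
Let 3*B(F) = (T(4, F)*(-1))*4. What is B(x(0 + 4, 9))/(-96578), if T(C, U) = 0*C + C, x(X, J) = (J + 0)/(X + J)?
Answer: 8/144867 ≈ 5.5223e-5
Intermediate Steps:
x(X, J) = J/(J + X)
T(C, U) = C (T(C, U) = 0 + C = C)
B(F) = -16/3 (B(F) = ((4*(-1))*4)/3 = (-4*4)/3 = (1/3)*(-16) = -16/3)
B(x(0 + 4, 9))/(-96578) = -16/3/(-96578) = -16/3*(-1/96578) = 8/144867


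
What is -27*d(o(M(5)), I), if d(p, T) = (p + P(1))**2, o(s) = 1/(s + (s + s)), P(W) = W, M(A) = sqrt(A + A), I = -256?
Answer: -273/10 - 9*sqrt(10)/5 ≈ -32.992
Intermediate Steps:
M(A) = sqrt(2)*sqrt(A) (M(A) = sqrt(2*A) = sqrt(2)*sqrt(A))
o(s) = 1/(3*s) (o(s) = 1/(s + 2*s) = 1/(3*s))
d(p, T) = (1 + p)**2 (d(p, T) = (p + 1)**2 = (1 + p)**2)
-27*d(o(M(5)), I) = -27*(1 + 1/(3*((sqrt(2)*sqrt(5)))))**2 = -27*(1 + 1/(3*(sqrt(10))))**2 = -27*(1 + (sqrt(10)/10)/3)**2 = -27*(1 + sqrt(10)/30)**2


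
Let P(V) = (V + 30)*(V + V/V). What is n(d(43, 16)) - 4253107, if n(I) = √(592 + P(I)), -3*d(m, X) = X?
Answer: -4253107 + √4366/3 ≈ -4.2531e+6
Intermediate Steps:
d(m, X) = -X/3
P(V) = (1 + V)*(30 + V) (P(V) = (30 + V)*(V + 1) = (30 + V)*(1 + V) = (1 + V)*(30 + V))
n(I) = √(622 + I² + 31*I) (n(I) = √(592 + (30 + I² + 31*I)) = √(622 + I² + 31*I))
n(d(43, 16)) - 4253107 = √(622 + (-⅓*16)² + 31*(-⅓*16)) - 4253107 = √(622 + (-16/3)² + 31*(-16/3)) - 4253107 = √(622 + 256/9 - 496/3) - 4253107 = √(4366/9) - 4253107 = √4366/3 - 4253107 = -4253107 + √4366/3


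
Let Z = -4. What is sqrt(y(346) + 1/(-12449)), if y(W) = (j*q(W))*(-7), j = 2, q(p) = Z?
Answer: sqrt(8678733207)/12449 ≈ 7.4833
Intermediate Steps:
q(p) = -4
y(W) = 56 (y(W) = (2*(-4))*(-7) = -8*(-7) = 56)
sqrt(y(346) + 1/(-12449)) = sqrt(56 + 1/(-12449)) = sqrt(56 - 1/12449) = sqrt(697143/12449) = sqrt(8678733207)/12449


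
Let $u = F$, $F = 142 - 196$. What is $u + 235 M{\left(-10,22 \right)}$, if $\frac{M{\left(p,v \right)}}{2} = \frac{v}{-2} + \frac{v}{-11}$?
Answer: $-6164$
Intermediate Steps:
$M{\left(p,v \right)} = - \frac{13 v}{11}$ ($M{\left(p,v \right)} = 2 \left(\frac{v}{-2} + \frac{v}{-11}\right) = 2 \left(v \left(- \frac{1}{2}\right) + v \left(- \frac{1}{11}\right)\right) = 2 \left(- \frac{v}{2} - \frac{v}{11}\right) = 2 \left(- \frac{13 v}{22}\right) = - \frac{13 v}{11}$)
$F = -54$ ($F = 142 - 196 = -54$)
$u = -54$
$u + 235 M{\left(-10,22 \right)} = -54 + 235 \left(\left(- \frac{13}{11}\right) 22\right) = -54 + 235 \left(-26\right) = -54 - 6110 = -6164$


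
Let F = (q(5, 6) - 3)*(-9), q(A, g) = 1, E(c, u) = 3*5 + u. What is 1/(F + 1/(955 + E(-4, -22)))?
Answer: 948/17065 ≈ 0.055552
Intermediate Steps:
E(c, u) = 15 + u
F = 18 (F = (1 - 3)*(-9) = -2*(-9) = 18)
1/(F + 1/(955 + E(-4, -22))) = 1/(18 + 1/(955 + (15 - 22))) = 1/(18 + 1/(955 - 7)) = 1/(18 + 1/948) = 1/(17065/948) = 948/17065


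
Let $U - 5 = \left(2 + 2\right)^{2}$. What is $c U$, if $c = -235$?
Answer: $-4935$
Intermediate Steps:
$U = 21$ ($U = 5 + \left(2 + 2\right)^{2} = 5 + 4^{2} = 5 + 16 = 21$)
$c U = \left(-235\right) 21 = -4935$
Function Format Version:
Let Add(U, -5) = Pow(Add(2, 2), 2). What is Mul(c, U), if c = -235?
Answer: -4935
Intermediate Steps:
U = 21 (U = Add(5, Pow(Add(2, 2), 2)) = Add(5, Pow(4, 2)) = Add(5, 16) = 21)
Mul(c, U) = Mul(-235, 21) = -4935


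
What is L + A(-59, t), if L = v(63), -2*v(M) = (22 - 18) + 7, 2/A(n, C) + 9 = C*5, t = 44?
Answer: -2317/422 ≈ -5.4905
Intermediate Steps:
A(n, C) = 2/(-9 + 5*C) (A(n, C) = 2/(-9 + C*5) = 2/(-9 + 5*C))
v(M) = -11/2 (v(M) = -((22 - 18) + 7)/2 = -(4 + 7)/2 = -½*11 = -11/2)
L = -11/2 ≈ -5.5000
L + A(-59, t) = -11/2 + 2/(-9 + 5*44) = -11/2 + 2/(-9 + 220) = -11/2 + 2/211 = -2317/422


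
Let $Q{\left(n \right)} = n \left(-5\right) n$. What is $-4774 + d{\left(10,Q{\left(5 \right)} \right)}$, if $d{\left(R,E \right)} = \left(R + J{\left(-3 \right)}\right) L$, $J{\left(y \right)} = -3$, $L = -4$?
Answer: $-4802$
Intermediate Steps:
$Q{\left(n \right)} = - 5 n^{2}$ ($Q{\left(n \right)} = - 5 n n = - 5 n^{2}$)
$d{\left(R,E \right)} = 12 - 4 R$ ($d{\left(R,E \right)} = \left(R - 3\right) \left(-4\right) = \left(-3 + R\right) \left(-4\right) = 12 - 4 R$)
$-4774 + d{\left(10,Q{\left(5 \right)} \right)} = -4774 + \left(12 - 40\right) = -4774 - 28 = -4802$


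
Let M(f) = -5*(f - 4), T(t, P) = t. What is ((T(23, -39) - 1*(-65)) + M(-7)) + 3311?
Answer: 3454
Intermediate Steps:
M(f) = 20 - 5*f (M(f) = -5*(-4 + f) = 20 - 5*f)
((T(23, -39) - 1*(-65)) + M(-7)) + 3311 = ((23 - 1*(-65)) + (20 - 5*(-7))) + 3311 = ((23 + 65) + (20 + 35)) + 3311 = (88 + 55) + 3311 = 143 + 3311 = 3454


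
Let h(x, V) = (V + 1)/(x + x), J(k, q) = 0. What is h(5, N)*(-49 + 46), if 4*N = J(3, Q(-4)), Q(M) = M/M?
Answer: -3/10 ≈ -0.30000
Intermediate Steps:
Q(M) = 1
N = 0 (N = (¼)*0 = 0)
h(x, V) = (1 + V)/(2*x) (h(x, V) = (1 + V)/((2*x)) = (1 + V)*(1/(2*x)) = (1 + V)/(2*x))
h(5, N)*(-49 + 46) = ((½)*(1 + 0)/5)*(-49 + 46) = ((½)*(⅕)*1)*(-3) = (⅒)*(-3) = -3/10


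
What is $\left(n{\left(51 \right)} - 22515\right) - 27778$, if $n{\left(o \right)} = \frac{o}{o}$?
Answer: $-50292$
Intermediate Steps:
$n{\left(o \right)} = 1$
$\left(n{\left(51 \right)} - 22515\right) - 27778 = \left(1 - 22515\right) - 27778 = -22514 - 27778 = -50292$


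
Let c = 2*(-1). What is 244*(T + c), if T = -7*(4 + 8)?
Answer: -20984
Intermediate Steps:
c = -2
T = -84 (T = -7*12 = -84)
244*(T + c) = 244*(-84 - 2) = 244*(-86) = -20984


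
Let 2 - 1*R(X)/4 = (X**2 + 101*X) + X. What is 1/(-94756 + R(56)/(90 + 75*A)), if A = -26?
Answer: -465/44052694 ≈ -1.0556e-5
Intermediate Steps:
R(X) = 8 - 408*X - 4*X**2 (R(X) = 8 - 4*((X**2 + 101*X) + X) = 8 - 4*(X**2 + 102*X) = 8 + (-408*X - 4*X**2) = 8 - 408*X - 4*X**2)
1/(-94756 + R(56)/(90 + 75*A)) = 1/(-94756 + (8 - 408*56 - 4*56**2)/(90 + 75*(-26))) = 1/(-94756 + (8 - 22848 - 4*3136)/(90 - 1950)) = 1/(-94756 + (8 - 22848 - 12544)/(-1860)) = 1/(-94756 - 35384*(-1/1860)) = 1/(-94756 + 8846/465) = 1/(-44052694/465) = -465/44052694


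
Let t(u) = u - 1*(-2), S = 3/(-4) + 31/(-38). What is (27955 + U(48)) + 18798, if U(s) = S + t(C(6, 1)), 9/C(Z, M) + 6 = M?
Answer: 17765621/380 ≈ 46752.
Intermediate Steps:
C(Z, M) = 9/(-6 + M)
S = -119/76 (S = 3*(-1/4) + 31*(-1/38) = -3/4 - 31/38 = -119/76 ≈ -1.5658)
t(u) = 2 + u (t(u) = u + 2 = 2 + u)
U(s) = -519/380 (U(s) = -119/76 + (2 + 9/(-6 + 1)) = -119/76 + (2 + 9/(-5)) = -119/76 + (2 + 9*(-1/5)) = -119/76 + (2 - 9/5) = -119/76 + 1/5 = -519/380)
(27955 + U(48)) + 18798 = (27955 - 519/380) + 18798 = 10622381/380 + 18798 = 17765621/380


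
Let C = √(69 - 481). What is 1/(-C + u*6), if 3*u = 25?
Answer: 25/1456 + I*√103/1456 ≈ 0.01717 + 0.0069704*I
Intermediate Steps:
u = 25/3 (u = (⅓)*25 = 25/3 ≈ 8.3333)
C = 2*I*√103 (C = √(-412) = 2*I*√103 ≈ 20.298*I)
1/(-C + u*6) = 1/(-2*I*√103 + (25/3)*6) = 1/(-2*I*√103 + 50) = 1/(50 - 2*I*√103)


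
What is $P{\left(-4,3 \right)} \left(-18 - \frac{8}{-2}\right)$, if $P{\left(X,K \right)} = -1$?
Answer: $14$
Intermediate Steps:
$P{\left(-4,3 \right)} \left(-18 - \frac{8}{-2}\right) = - (-18 - \frac{8}{-2}) = - (-18 - -4) = - (-18 + 4) = \left(-1\right) \left(-14\right) = 14$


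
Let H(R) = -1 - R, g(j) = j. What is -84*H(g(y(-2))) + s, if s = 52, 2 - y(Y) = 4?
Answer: -32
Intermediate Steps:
y(Y) = -2 (y(Y) = 2 - 1*4 = 2 - 4 = -2)
-84*H(g(y(-2))) + s = -84*(-1 - 1*(-2)) + 52 = -84*(-1 + 2) + 52 = -84*1 + 52 = -84 + 52 = -32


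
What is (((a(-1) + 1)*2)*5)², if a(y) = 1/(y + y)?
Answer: 25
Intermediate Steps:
a(y) = 1/(2*y)
(((a(-1) + 1)*2)*5)² = ((((½)/(-1) + 1)*2)*5)² = ((((½)*(-1) + 1)*2)*5)² = (((-½ + 1)*2)*5)² = (((½)*2)*5)² = (1*5)² = 5² = 25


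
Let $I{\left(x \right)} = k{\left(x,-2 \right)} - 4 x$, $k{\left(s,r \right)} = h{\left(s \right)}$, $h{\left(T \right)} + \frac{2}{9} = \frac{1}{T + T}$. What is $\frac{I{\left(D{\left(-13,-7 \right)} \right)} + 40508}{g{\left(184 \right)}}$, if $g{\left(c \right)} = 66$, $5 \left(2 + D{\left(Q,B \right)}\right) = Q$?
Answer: $\frac{83888963}{136620} \approx 614.03$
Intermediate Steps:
$D{\left(Q,B \right)} = -2 + \frac{Q}{5}$
$h{\left(T \right)} = - \frac{2}{9} + \frac{1}{2 T}$ ($h{\left(T \right)} = - \frac{2}{9} + \frac{1}{T + T} = - \frac{2}{9} + \frac{1}{2 T}$)
$k{\left(s,r \right)} = \frac{9 - 4 s}{18 s}$
$I{\left(x \right)} = - 4 x + \frac{9 - 4 x}{18 x}$ ($I{\left(x \right)} = \frac{9 - 4 x}{18 x} - 4 x = - 4 x + \frac{9 - 4 x}{18 x}$)
$\frac{I{\left(D{\left(-13,-7 \right)} \right)} + 40508}{g{\left(184 \right)}} = \frac{\left(- \frac{2}{9} + \frac{1}{2 \left(-2 + \frac{1}{5} \left(-13\right)\right)} - 4 \left(-2 + \frac{1}{5} \left(-13\right)\right)\right) + 40508}{66} = \left(\left(- \frac{2}{9} + \frac{1}{2 \left(-2 - \frac{13}{5}\right)} - 4 \left(-2 - \frac{13}{5}\right)\right) + 40508\right) \frac{1}{66} = \left(\left(- \frac{2}{9} + \frac{1}{2 \left(- \frac{23}{5}\right)} - - \frac{92}{5}\right) + 40508\right) \frac{1}{66} = \left(\left(- \frac{2}{9} + \frac{1}{2} \left(- \frac{5}{23}\right) + \frac{92}{5}\right) + 40508\right) \frac{1}{66} = \left(\left(- \frac{2}{9} - \frac{5}{46} + \frac{92}{5}\right) + 40508\right) \frac{1}{66} = \left(\frac{37403}{2070} + 40508\right) \frac{1}{66} = \frac{83888963}{2070} \cdot \frac{1}{66} = \frac{83888963}{136620}$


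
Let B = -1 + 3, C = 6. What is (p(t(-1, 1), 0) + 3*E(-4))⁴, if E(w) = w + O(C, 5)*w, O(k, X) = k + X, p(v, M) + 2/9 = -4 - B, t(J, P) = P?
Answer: 3341233033216/6561 ≈ 5.0926e+8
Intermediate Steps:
B = 2
p(v, M) = -56/9 (p(v, M) = -2/9 + (-4 - 1*2) = -2/9 + (-4 - 2) = -2/9 - 6 = -56/9)
O(k, X) = X + k
E(w) = 12*w (E(w) = w + (5 + 6)*w = w + 11*w = 12*w)
(p(t(-1, 1), 0) + 3*E(-4))⁴ = (-56/9 + 3*(12*(-4)))⁴ = (-56/9 + 3*(-48))⁴ = (-56/9 - 144)⁴ = (-1352/9)⁴ = 3341233033216/6561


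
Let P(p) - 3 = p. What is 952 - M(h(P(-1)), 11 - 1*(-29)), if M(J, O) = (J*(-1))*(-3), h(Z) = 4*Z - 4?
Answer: 940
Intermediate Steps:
P(p) = 3 + p
h(Z) = -4 + 4*Z
M(J, O) = 3*J (M(J, O) = -J*(-3) = 3*J)
952 - M(h(P(-1)), 11 - 1*(-29)) = 952 - 3*(-4 + 4*(3 - 1)) = 952 - 3*(-4 + 4*2) = 952 - 3*(-4 + 8) = 952 - 3*4 = 952 - 1*12 = 952 - 12 = 940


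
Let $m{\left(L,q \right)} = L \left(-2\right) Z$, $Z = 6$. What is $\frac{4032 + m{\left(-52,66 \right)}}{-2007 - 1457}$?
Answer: $- \frac{582}{433} \approx -1.3441$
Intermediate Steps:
$m{\left(L,q \right)} = - 12 L$ ($m{\left(L,q \right)} = L \left(-2\right) 6 = - 2 L 6 = - 12 L$)
$\frac{4032 + m{\left(-52,66 \right)}}{-2007 - 1457} = \frac{4032 - -624}{-2007 - 1457} = \frac{4032 + 624}{-3464} = 4656 \left(- \frac{1}{3464}\right) = - \frac{582}{433}$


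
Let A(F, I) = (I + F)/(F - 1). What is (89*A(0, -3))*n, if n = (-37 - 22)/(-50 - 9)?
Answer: 267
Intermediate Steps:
A(F, I) = (F + I)/(-1 + F)
n = 1 (n = -59/(-59) = -59*(-1/59) = 1)
(89*A(0, -3))*n = (89*((0 - 3)/(-1 + 0)))*1 = (89*(-3/(-1)))*1 = (89*(-1*(-3)))*1 = (89*3)*1 = 267*1 = 267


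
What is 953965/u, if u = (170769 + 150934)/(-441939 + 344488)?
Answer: -92964843215/321703 ≈ -2.8898e+5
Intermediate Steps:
u = -321703/97451 (u = 321703/(-97451) = 321703*(-1/97451) = -321703/97451 ≈ -3.3012)
953965/u = 953965/(-321703/97451) = 953965*(-97451/321703) = -92964843215/321703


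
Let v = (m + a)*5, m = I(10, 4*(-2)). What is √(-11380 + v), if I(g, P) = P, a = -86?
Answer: 5*I*√474 ≈ 108.86*I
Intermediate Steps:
m = -8 (m = 4*(-2) = -8)
v = -470 (v = (-8 - 86)*5 = -94*5 = -470)
√(-11380 + v) = √(-11380 - 470) = √(-11850) = 5*I*√474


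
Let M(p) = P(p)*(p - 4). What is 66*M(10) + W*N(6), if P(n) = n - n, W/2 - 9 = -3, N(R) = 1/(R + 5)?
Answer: 12/11 ≈ 1.0909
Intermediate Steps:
N(R) = 1/(5 + R)
W = 12 (W = 18 + 2*(-3) = 18 - 6 = 12)
P(n) = 0
M(p) = 0 (M(p) = 0*(p - 4) = 0*(-4 + p) = 0)
66*M(10) + W*N(6) = 66*0 + 12/(5 + 6) = 0 + 12/11 = 12/11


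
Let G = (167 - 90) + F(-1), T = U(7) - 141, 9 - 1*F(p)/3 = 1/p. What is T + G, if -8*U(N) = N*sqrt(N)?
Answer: -34 - 7*sqrt(7)/8 ≈ -36.315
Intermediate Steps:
U(N) = -N**(3/2)/8 (U(N) = -N*sqrt(N)/8 = -N**(3/2)/8)
F(p) = 27 - 3/p
T = -141 - 7*sqrt(7)/8 (T = -7*sqrt(7)/8 - 141 = -141 - 7*sqrt(7)/8 ≈ -143.31)
G = 107 (G = (167 - 90) + (27 - 3/(-1)) = 77 + (27 - 3*(-1)) = 77 + (27 + 3) = 77 + 30 = 107)
T + G = (-141 - 7*sqrt(7)/8) + 107 = -34 - 7*sqrt(7)/8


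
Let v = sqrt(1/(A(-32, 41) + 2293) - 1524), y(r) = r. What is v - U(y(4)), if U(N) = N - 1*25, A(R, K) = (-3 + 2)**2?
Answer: 21 + I*sqrt(8019950170)/2294 ≈ 21.0 + 39.038*I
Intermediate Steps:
A(R, K) = 1 (A(R, K) = (-1)**2 = 1)
U(N) = -25 + N (U(N) = N - 25 = -25 + N)
v = I*sqrt(8019950170)/2294 (v = sqrt(1/(1 + 2293) - 1524) = sqrt(1/2294 - 1524) = sqrt(-3496055/2294) = I*sqrt(8019950170)/2294 ≈ 39.038*I)
v - U(y(4)) = I*sqrt(8019950170)/2294 - (-25 + 4) = I*sqrt(8019950170)/2294 - 1*(-21) = I*sqrt(8019950170)/2294 + 21 = 21 + I*sqrt(8019950170)/2294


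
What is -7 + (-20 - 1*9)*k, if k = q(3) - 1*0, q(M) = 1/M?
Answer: -50/3 ≈ -16.667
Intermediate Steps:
q(M) = 1/M
k = 1/3 (k = 1/3 - 1*0 = 1/3 + 0 = 1/3 ≈ 0.33333)
-7 + (-20 - 1*9)*k = -7 + (-20 - 1*9)*(1/3) = -7 + (-20 - 9)*(1/3) = -7 - 29*1/3 = -7 - 29/3 = -50/3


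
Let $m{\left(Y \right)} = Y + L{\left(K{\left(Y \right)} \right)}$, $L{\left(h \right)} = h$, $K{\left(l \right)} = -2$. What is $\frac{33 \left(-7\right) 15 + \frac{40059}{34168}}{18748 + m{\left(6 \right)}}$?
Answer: $- \frac{118352061}{640718336} \approx -0.18472$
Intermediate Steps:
$m{\left(Y \right)} = -2 + Y$ ($m{\left(Y \right)} = Y - 2 = -2 + Y$)
$\frac{33 \left(-7\right) 15 + \frac{40059}{34168}}{18748 + m{\left(6 \right)}} = \frac{33 \left(-7\right) 15 + \frac{40059}{34168}}{18748 + \left(-2 + 6\right)} = \frac{\left(-231\right) 15 + 40059 \cdot \frac{1}{34168}}{18748 + 4} = \frac{-3465 + \frac{40059}{34168}}{18752} = \left(- \frac{118352061}{34168}\right) \frac{1}{18752} = - \frac{118352061}{640718336}$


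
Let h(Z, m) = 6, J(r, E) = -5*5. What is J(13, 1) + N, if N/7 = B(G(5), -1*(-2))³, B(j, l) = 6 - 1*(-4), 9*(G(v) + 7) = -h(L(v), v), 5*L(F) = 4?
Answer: 6975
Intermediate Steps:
J(r, E) = -25
L(F) = ⅘ (L(F) = (⅕)*4 = ⅘)
G(v) = -23/3 (G(v) = -7 + (-1*6)/9 = -7 + (⅑)*(-6) = -7 - ⅔ = -23/3)
B(j, l) = 10 (B(j, l) = 6 + 4 = 10)
N = 7000 (N = 7*10³ = 7*1000 = 7000)
J(13, 1) + N = -25 + 7000 = 6975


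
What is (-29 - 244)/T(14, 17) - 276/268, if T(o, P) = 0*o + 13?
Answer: -1476/67 ≈ -22.030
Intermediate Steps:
T(o, P) = 13 (T(o, P) = 0 + 13 = 13)
(-29 - 244)/T(14, 17) - 276/268 = (-29 - 244)/13 - 276/268 = -273*1/13 - 276*1/268 = -21 - 69/67 = -1476/67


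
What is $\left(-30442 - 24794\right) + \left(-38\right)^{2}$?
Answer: $-53792$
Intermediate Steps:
$\left(-30442 - 24794\right) + \left(-38\right)^{2} = -55236 + 1444 = -53792$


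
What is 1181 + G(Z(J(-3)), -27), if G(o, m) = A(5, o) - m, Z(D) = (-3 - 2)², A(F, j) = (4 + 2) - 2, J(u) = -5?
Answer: 1212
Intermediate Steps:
A(F, j) = 4 (A(F, j) = 6 - 2 = 4)
Z(D) = 25 (Z(D) = (-5)² = 25)
G(o, m) = 4 - m
1181 + G(Z(J(-3)), -27) = 1181 + (4 - 1*(-27)) = 1181 + (4 + 27) = 1181 + 31 = 1212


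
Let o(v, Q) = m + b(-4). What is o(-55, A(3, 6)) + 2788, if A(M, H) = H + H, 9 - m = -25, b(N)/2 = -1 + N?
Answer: 2812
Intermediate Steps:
b(N) = -2 + 2*N (b(N) = 2*(-1 + N) = -2 + 2*N)
m = 34 (m = 9 - 1*(-25) = 9 + 25 = 34)
A(M, H) = 2*H
o(v, Q) = 24 (o(v, Q) = 34 + (-2 + 2*(-4)) = 34 + (-2 - 8) = 34 - 10 = 24)
o(-55, A(3, 6)) + 2788 = 24 + 2788 = 2812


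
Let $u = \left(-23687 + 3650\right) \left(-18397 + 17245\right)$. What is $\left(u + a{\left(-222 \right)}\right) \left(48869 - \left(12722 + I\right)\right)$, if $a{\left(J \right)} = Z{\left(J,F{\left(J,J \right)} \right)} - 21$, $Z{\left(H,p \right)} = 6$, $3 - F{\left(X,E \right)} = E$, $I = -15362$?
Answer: $1188962106981$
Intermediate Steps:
$F{\left(X,E \right)} = 3 - E$
$a{\left(J \right)} = -15$ ($a{\left(J \right)} = 6 - 21 = -15$)
$u = 23082624$ ($u = \left(-20037\right) \left(-1152\right) = 23082624$)
$\left(u + a{\left(-222 \right)}\right) \left(48869 - \left(12722 + I\right)\right) = \left(23082624 - 15\right) \left(48869 - -2640\right) = 23082609 \left(48869 + \left(-12722 + 15362\right)\right) = 23082609 \left(48869 + 2640\right) = 23082609 \cdot 51509 = 1188962106981$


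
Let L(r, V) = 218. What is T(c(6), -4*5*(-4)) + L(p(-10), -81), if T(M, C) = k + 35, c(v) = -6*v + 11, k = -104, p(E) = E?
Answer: 149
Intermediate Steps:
c(v) = 11 - 6*v
T(M, C) = -69 (T(M, C) = -104 + 35 = -69)
T(c(6), -4*5*(-4)) + L(p(-10), -81) = -69 + 218 = 149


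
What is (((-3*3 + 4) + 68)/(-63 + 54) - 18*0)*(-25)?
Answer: 175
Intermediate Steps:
(((-3*3 + 4) + 68)/(-63 + 54) - 18*0)*(-25) = (((-9 + 4) + 68)/(-9) + 0)*(-25) = ((-5 + 68)*(-⅑) + 0)*(-25) = (63*(-⅑) + 0)*(-25) = (-7 + 0)*(-25) = -7*(-25) = 175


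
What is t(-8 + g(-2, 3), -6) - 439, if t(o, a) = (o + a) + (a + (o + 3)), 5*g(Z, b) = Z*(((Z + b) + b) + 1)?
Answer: -468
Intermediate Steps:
g(Z, b) = Z*(1 + Z + 2*b)/5 (g(Z, b) = (Z*(((Z + b) + b) + 1))/5 = (Z*((Z + 2*b) + 1))/5 = (Z*(1 + Z + 2*b))/5 = Z*(1 + Z + 2*b)/5)
t(o, a) = 3 + 2*a + 2*o (t(o, a) = (a + o) + (a + (3 + o)) = (a + o) + (3 + a + o) = 3 + 2*a + 2*o)
t(-8 + g(-2, 3), -6) - 439 = (3 + 2*(-6) + 2*(-8 + (1/5)*(-2)*(1 - 2 + 2*3))) - 439 = (3 - 12 + 2*(-8 + (1/5)*(-2)*(1 - 2 + 6))) - 439 = (3 - 12 + 2*(-8 + (1/5)*(-2)*5)) - 439 = (3 - 12 + 2*(-8 - 2)) - 439 = (3 - 12 + 2*(-10)) - 439 = (3 - 12 - 20) - 439 = -29 - 439 = -468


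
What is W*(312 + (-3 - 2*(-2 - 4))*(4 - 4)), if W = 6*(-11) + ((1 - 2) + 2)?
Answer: -20280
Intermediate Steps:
W = -65 (W = -66 + (-1 + 2) = -66 + 1 = -65)
W*(312 + (-3 - 2*(-2 - 4))*(4 - 4)) = -65*(312 + (-3 - 2*(-2 - 4))*(4 - 4)) = -65*(312 + (-3 - 2*(-6))*0) = -65*(312 + (-3 + 12)*0) = -65*(312 + 9*0) = -65*(312 + 0) = -65*312 = -20280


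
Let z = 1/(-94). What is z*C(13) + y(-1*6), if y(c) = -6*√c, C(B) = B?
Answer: -13/94 - 6*I*√6 ≈ -0.1383 - 14.697*I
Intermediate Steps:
z = -1/94 ≈ -0.010638
z*C(13) + y(-1*6) = -1/94*13 - 6*I*√6 = -13/94 - 6*I*√6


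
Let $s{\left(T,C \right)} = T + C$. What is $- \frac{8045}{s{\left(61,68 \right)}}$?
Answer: $- \frac{8045}{129} \approx -62.364$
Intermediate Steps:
$s{\left(T,C \right)} = C + T$
$- \frac{8045}{s{\left(61,68 \right)}} = - \frac{8045}{68 + 61} = - \frac{8045}{129}$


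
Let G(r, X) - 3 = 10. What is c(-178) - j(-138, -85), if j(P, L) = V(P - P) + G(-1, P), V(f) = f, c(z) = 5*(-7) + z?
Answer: -226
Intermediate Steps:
G(r, X) = 13 (G(r, X) = 3 + 10 = 13)
c(z) = -35 + z
j(P, L) = 13 (j(P, L) = (P - P) + 13 = 0 + 13 = 13)
c(-178) - j(-138, -85) = (-35 - 178) - 1*13 = -213 - 13 = -226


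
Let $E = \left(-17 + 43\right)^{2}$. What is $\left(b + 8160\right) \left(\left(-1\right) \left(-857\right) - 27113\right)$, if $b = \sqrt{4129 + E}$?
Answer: $-214248960 - 813936 \sqrt{5} \approx -2.1607 \cdot 10^{8}$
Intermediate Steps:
$E = 676$ ($E = 26^{2} = 676$)
$b = 31 \sqrt{5}$ ($b = \sqrt{4129 + 676} = \sqrt{4805} = 31 \sqrt{5} \approx 69.318$)
$\left(b + 8160\right) \left(\left(-1\right) \left(-857\right) - 27113\right) = \left(31 \sqrt{5} + 8160\right) \left(\left(-1\right) \left(-857\right) - 27113\right) = \left(8160 + 31 \sqrt{5}\right) \left(857 - 27113\right) = \left(8160 + 31 \sqrt{5}\right) \left(-26256\right) = -214248960 - 813936 \sqrt{5}$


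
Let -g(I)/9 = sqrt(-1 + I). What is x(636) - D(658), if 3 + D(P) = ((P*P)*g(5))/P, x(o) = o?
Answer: 12483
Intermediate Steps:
g(I) = -9*sqrt(-1 + I)
D(P) = -3 - 18*P (D(P) = -3 + ((P*P)*(-9*sqrt(-1 + 5)))/P = -3 + (P**2*(-9*sqrt(4)))/P = -3 + (P**2*(-9*2))/P = -3 + (P**2*(-18))/P = -3 + (-18*P**2)/P = -3 - 18*P)
x(636) - D(658) = 636 - (-3 - 18*658) = 636 - (-3 - 11844) = 636 - 1*(-11847) = 636 + 11847 = 12483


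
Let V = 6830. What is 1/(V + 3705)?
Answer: 1/10535 ≈ 9.4922e-5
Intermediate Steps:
1/(V + 3705) = 1/(6830 + 3705) = 1/10535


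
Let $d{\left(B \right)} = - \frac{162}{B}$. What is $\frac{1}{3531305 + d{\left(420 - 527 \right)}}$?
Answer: $\frac{107}{377849797} \approx 2.8318 \cdot 10^{-7}$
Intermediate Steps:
$\frac{1}{3531305 + d{\left(420 - 527 \right)}} = \frac{1}{3531305 - \frac{162}{420 - 527}} = \frac{1}{3531305 - \frac{162}{-107}} = \frac{1}{3531305 - - \frac{162}{107}} = \frac{1}{3531305 + \frac{162}{107}} = \frac{1}{\frac{377849797}{107}} = \frac{107}{377849797}$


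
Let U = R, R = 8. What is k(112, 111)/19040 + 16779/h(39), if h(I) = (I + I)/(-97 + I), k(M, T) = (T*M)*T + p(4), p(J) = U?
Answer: -76757285/6188 ≈ -12404.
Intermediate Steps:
U = 8
p(J) = 8
k(M, T) = 8 + M*T² (k(M, T) = (T*M)*T + 8 = (M*T)*T + 8 = M*T² + 8 = 8 + M*T²)
h(I) = 2*I/(-97 + I) (h(I) = (2*I)/(-97 + I) = 2*I/(-97 + I))
k(112, 111)/19040 + 16779/h(39) = (8 + 112*111²)/19040 + 16779/((2*39/(-97 + 39))) = (8 + 112*12321)*(1/19040) + 16779/((2*39/(-58))) = (8 + 1379952)*(1/19040) + 16779/((2*39*(-1/58))) = 1379960*(1/19040) + 16779/(-39/29) = 34499/476 + 16779*(-29/39) = 34499/476 - 162197/13 = -76757285/6188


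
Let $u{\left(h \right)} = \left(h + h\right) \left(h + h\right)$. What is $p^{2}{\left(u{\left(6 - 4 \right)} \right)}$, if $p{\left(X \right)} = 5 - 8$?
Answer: $9$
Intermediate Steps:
$u{\left(h \right)} = 4 h^{2}$ ($u{\left(h \right)} = 2 h 2 h = 4 h^{2}$)
$p{\left(X \right)} = -3$
$p^{2}{\left(u{\left(6 - 4 \right)} \right)} = \left(-3\right)^{2} = 9$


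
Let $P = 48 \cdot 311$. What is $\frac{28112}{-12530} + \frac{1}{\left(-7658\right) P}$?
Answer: $- \frac{229551797887}{102315168480} \approx -2.2436$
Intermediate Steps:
$P = 14928$
$\frac{28112}{-12530} + \frac{1}{\left(-7658\right) P} = \frac{28112}{-12530} + \frac{1}{\left(-7658\right) 14928} = 28112 \left(- \frac{1}{12530}\right) - \frac{1}{114318624} = - \frac{2008}{895} - \frac{1}{114318624} = - \frac{229551797887}{102315168480}$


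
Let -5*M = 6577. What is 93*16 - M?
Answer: 14017/5 ≈ 2803.4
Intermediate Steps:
M = -6577/5 (M = -1/5*6577 = -6577/5 ≈ -1315.4)
93*16 - M = 93*16 - 1*(-6577/5) = 1488 + 6577/5 = 14017/5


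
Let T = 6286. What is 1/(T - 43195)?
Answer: -1/36909 ≈ -2.7094e-5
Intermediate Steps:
1/(T - 43195) = 1/(6286 - 43195) = 1/(-36909) = -1/36909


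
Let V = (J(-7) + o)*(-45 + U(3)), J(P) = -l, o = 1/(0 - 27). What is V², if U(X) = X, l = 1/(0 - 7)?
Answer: 1600/81 ≈ 19.753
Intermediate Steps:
l = -⅐ (l = 1/(-7) = -⅐ ≈ -0.14286)
o = -1/27 (o = 1/(-27) = -1/27 ≈ -0.037037)
J(P) = ⅐ (J(P) = -1*(-⅐) = ⅐)
V = -40/9 (V = (⅐ - 1/27)*(-45 + 3) = (20/189)*(-42) = -40/9 ≈ -4.4444)
V² = (-40/9)² = 1600/81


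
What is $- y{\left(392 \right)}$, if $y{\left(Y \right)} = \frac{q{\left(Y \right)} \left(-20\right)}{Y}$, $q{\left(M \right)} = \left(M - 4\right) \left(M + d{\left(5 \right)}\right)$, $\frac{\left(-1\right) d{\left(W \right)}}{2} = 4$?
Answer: $\frac{372480}{49} \approx 7601.6$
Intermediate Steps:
$d{\left(W \right)} = -8$ ($d{\left(W \right)} = \left(-2\right) 4 = -8$)
$q{\left(M \right)} = \left(-8 + M\right) \left(-4 + M\right)$ ($q{\left(M \right)} = \left(M - 4\right) \left(M - 8\right) = \left(-4 + M\right) \left(-8 + M\right) = \left(-8 + M\right) \left(-4 + M\right)$)
$y{\left(Y \right)} = \frac{-640 - 20 Y^{2} + 240 Y}{Y}$ ($y{\left(Y \right)} = \frac{\left(32 + Y^{2} - 12 Y\right) \left(-20\right)}{Y} = \frac{-640 - 20 Y^{2} + 240 Y}{Y}$)
$- y{\left(392 \right)} = - (240 - \frac{640}{392} - 7840) = - (240 - \frac{80}{49} - 7840) = \left(-1\right) \left(- \frac{372480}{49}\right) = \frac{372480}{49}$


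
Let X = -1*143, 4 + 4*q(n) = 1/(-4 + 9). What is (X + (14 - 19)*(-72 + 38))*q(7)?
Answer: -513/20 ≈ -25.650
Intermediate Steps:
q(n) = -19/20 (q(n) = -1 + 1/(4*(-4 + 9)) = -1 + (¼)/5 = -1 + (¼)*(⅕) = -1 + 1/20 = -19/20)
X = -143
(X + (14 - 19)*(-72 + 38))*q(7) = (-143 + (14 - 19)*(-72 + 38))*(-19/20) = (-143 - 5*(-34))*(-19/20) = (-143 + 170)*(-19/20) = 27*(-19/20) = -513/20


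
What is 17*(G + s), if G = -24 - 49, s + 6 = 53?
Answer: -442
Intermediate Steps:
s = 47 (s = -6 + 53 = 47)
G = -73
17*(G + s) = 17*(-73 + 47) = 17*(-26) = -442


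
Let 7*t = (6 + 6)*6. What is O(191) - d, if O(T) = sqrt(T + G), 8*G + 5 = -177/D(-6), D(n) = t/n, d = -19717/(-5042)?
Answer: -19717/5042 + sqrt(13010)/8 ≈ 10.347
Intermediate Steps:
t = 72/7 (t = ((6 + 6)*6)/7 = (12*6)/7 = (1/7)*72 = 72/7 ≈ 10.286)
d = 19717/5042 (d = -19717*(-1/5042) = 19717/5042 ≈ 3.9106)
D(n) = 72/(7*n)
G = 393/32 (G = -5/8 + (-177/((72/7)/(-6)))/8 = -5/8 + (-177/((72/7)*(-1/6)))/8 = -5/8 + (-177/(-12/7))/8 = -5/8 + (-177*(-7/12))/8 = -5/8 + (1/8)*(413/4) = -5/8 + 413/32 = 393/32 ≈ 12.281)
O(T) = sqrt(393/32 + T) (O(T) = sqrt(T + 393/32) = sqrt(393/32 + T))
O(191) - d = sqrt(786 + 64*191)/8 - 1*19717/5042 = sqrt(786 + 12224)/8 - 19717/5042 = sqrt(13010)/8 - 19717/5042 = -19717/5042 + sqrt(13010)/8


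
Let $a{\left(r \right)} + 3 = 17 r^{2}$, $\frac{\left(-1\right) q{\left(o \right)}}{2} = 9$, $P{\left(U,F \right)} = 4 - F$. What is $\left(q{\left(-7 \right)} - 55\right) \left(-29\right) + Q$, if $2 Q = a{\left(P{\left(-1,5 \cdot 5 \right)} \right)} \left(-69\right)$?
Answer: $-256426$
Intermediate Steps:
$q{\left(o \right)} = -18$ ($q{\left(o \right)} = \left(-2\right) 9 = -18$)
$a{\left(r \right)} = -3 + 17 r^{2}$
$Q = -258543$ ($Q = \frac{\left(-3 + 17 \left(4 - 5 \cdot 5\right)^{2}\right) \left(-69\right)}{2} = \frac{\left(-3 + 17 \left(4 - 25\right)^{2}\right) \left(-69\right)}{2} = \frac{\left(-3 + 17 \left(-21\right)^{2}\right) \left(-69\right)}{2} = \frac{\left(-3 + 17 \cdot 441\right) \left(-69\right)}{2} = \frac{\left(-3 + 7497\right) \left(-69\right)}{2} = \frac{7494 \left(-69\right)}{2} = \frac{1}{2} \left(-517086\right) = -258543$)
$\left(q{\left(-7 \right)} - 55\right) \left(-29\right) + Q = \left(-18 - 55\right) \left(-29\right) - 258543 = \left(-73\right) \left(-29\right) - 258543 = 2117 - 258543 = -256426$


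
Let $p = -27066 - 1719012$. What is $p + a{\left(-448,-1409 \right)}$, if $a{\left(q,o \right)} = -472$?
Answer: $-1746550$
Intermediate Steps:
$p = -1746078$ ($p = -27066 - 1719012 = -1746078$)
$p + a{\left(-448,-1409 \right)} = -1746078 - 472 = -1746550$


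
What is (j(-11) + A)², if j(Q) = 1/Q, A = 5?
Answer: 2916/121 ≈ 24.099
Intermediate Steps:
(j(-11) + A)² = (1/(-11) + 5)² = (-1/11 + 5)² = (54/11)² = 2916/121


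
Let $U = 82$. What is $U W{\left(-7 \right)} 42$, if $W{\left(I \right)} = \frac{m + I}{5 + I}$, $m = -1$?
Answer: $13776$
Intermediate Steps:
$W{\left(I \right)} = \frac{-1 + I}{5 + I}$
$U W{\left(-7 \right)} 42 = 82 \frac{-1 - 7}{5 - 7} \cdot 42 = 82 \frac{1}{-2} \left(-8\right) 42 = 82 \left(\left(- \frac{1}{2}\right) \left(-8\right)\right) 42 = 82 \cdot 4 \cdot 42 = 328 \cdot 42 = 13776$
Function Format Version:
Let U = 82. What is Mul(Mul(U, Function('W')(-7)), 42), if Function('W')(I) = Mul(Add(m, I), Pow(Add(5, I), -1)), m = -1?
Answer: 13776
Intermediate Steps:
Function('W')(I) = Mul(Pow(Add(5, I), -1), Add(-1, I)) (Function('W')(I) = Mul(Add(-1, I), Pow(Add(5, I), -1)) = Mul(Pow(Add(5, I), -1), Add(-1, I)))
Mul(Mul(U, Function('W')(-7)), 42) = Mul(Mul(82, Mul(Pow(Add(5, -7), -1), Add(-1, -7))), 42) = Mul(Mul(82, Mul(Pow(-2, -1), -8)), 42) = Mul(Mul(82, Mul(Rational(-1, 2), -8)), 42) = Mul(Mul(82, 4), 42) = Mul(328, 42) = 13776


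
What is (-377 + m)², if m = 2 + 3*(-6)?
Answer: 154449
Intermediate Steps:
m = -16 (m = 2 - 18 = -16)
(-377 + m)² = (-377 - 16)² = (-393)² = 154449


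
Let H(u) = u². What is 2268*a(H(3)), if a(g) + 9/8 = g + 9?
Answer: 76545/2 ≈ 38273.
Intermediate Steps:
a(g) = 63/8 + g (a(g) = -9/8 + (g + 9) = -9/8 + (9 + g) = 63/8 + g)
2268*a(H(3)) = 2268*(63/8 + 3²) = 2268*(63/8 + 9) = 2268*(135/8) = 76545/2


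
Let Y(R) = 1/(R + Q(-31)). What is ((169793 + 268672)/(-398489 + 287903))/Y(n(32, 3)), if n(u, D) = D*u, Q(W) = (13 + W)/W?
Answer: -218794035/571361 ≈ -382.93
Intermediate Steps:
Q(W) = (13 + W)/W
Y(R) = 1/(18/31 + R) (Y(R) = 1/(R + (13 - 31)/(-31)) = 1/(R - 1/31*(-18)) = 1/(R + 18/31) = 1/(18/31 + R))
((169793 + 268672)/(-398489 + 287903))/Y(n(32, 3)) = ((169793 + 268672)/(-398489 + 287903))/((31/(18 + 31*(3*32)))) = (438465/(-110586))/((31/(18 + 31*96))) = (438465*(-1/110586))/((31/(18 + 2976))) = -146155/(36862*(31/2994)) = -146155/(36862*(31*(1/2994))) = -146155/(36862*31/2994) = -146155/36862*2994/31 = -218794035/571361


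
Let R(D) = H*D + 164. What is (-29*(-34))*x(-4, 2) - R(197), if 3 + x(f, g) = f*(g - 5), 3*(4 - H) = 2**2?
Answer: 24554/3 ≈ 8184.7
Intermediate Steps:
H = 8/3 (H = 4 - 1/3*2**2 = 4 - 1/3*4 = 4 - 4/3 = 8/3 ≈ 2.6667)
x(f, g) = -3 + f*(-5 + g) (x(f, g) = -3 + f*(g - 5) = -3 + f*(-5 + g))
R(D) = 164 + 8*D/3 (R(D) = 8*D/3 + 164 = 164 + 8*D/3)
(-29*(-34))*x(-4, 2) - R(197) = (-29*(-34))*(-3 - 5*(-4) - 4*2) - (164 + (8/3)*197) = 986*(-3 + 20 - 8) - (164 + 1576/3) = 986*9 - 1*2068/3 = 8874 - 2068/3 = 24554/3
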